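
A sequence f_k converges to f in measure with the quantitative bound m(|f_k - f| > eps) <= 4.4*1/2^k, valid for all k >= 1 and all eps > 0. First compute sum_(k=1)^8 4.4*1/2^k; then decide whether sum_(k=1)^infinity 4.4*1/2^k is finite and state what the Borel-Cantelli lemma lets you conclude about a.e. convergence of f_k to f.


Step 1: List the terms 4.4*1/2^k for k = 1 to 8:
  k=1: 2.2
  k=2: 1.1
  k=3: 0.55
  k=4: 0.275
  k=5: 0.1375
  k=6: 0.06875
  k=7: 0.034375
  k=8: 0.017188
Step 2: Partial sum = 2.2 + 1.1 + 0.55 + 0.275 + 0.1375 + 0.06875 + 0.034375 + 0.017188
     = 4.382812
Step 3: The full series sum_(k>=1) 4.4*1/2^k converges (geometric series with ratio 1/2 < 1; a constant multiple of a convergent series converges).
Step 4: Fix eps > 0. Since sum_k m(|f_k - f| > eps) < infinity, the Borel-Cantelli lemma gives
        m(limsup_k {|f_k - f| > eps}) = 0, i.e. for a.e. x, |f_k(x) - f(x)| <= eps for all large k.
        Applying this with eps = 1/j for j = 1, 2, ... and intersecting the countably many full-measure sets,
        for a.e. x we get limsup_k |f_k(x) - f(x)| <= 1/j for every j, hence f_k -> f almost everywhere.
Conclusion: series converges; Borel-Cantelli yields f_k -> f a.e.


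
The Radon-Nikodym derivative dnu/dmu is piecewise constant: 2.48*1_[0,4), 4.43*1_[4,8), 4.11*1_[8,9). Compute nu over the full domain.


Integrate each piece of the Radon-Nikodym derivative:
Step 1: integral_0^4 2.48 dx = 2.48*(4-0) = 2.48*4 = 9.92
Step 2: integral_4^8 4.43 dx = 4.43*(8-4) = 4.43*4 = 17.72
Step 3: integral_8^9 4.11 dx = 4.11*(9-8) = 4.11*1 = 4.11
Total: 9.92 + 17.72 + 4.11 = 31.75


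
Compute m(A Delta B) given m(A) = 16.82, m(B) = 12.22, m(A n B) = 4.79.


m(A Delta B) = m(A) + m(B) - 2*m(A n B)
= 16.82 + 12.22 - 2*4.79
= 16.82 + 12.22 - 9.58
= 19.46


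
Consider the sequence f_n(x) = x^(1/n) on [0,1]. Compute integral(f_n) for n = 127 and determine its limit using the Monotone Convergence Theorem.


At n = 127: f_127(x) = x^(1/127).
Step 1: integral(x^(1/127), 0, 1) = [x^(1/127+1) / (1/127+1)] from 0 to 1
     = 1 / (1/127 + 1) = 1 / ((127+1)/127) = 127/(127+1)
     = 127/128 = 0.992188
Step 2: As n -> infinity, f_n(x) = x^(1/n) -> 1 for x in (0,1], and f_n is increasing in n.
By MCT, lim_n integral(f_n) = integral(lim_n f_n) = integral(1, 0, 1) = 1.
Step 3: Verify convergence: 127/128 = 0.992188 -> 1


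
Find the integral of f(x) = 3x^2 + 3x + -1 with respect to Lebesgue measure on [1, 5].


The Lebesgue integral of a Riemann-integrable function agrees with the Riemann integral.
Antiderivative F(x) = (3/3)x^3 + (3/2)x^2 + -1x
F(5) = (3/3)*5^3 + (3/2)*5^2 + -1*5
     = (3/3)*125 + (3/2)*25 + -1*5
     = 125 + 37.5 + -5
     = 157.5
F(1) = 1.5
Integral = F(5) - F(1) = 157.5 - 1.5 = 156


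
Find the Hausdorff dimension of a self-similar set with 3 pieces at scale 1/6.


For a self-similar set with N copies scaled by 1/r:
dim_H = log(N)/log(r) = log(3)/log(6)
= 1.098612/1.791759
= 0.613147


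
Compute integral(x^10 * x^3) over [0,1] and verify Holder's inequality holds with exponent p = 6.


Step 1: Exact integral of f*g = integral(x^13, 0, 1) = 1/14
     = 0.071429
Step 2: Holder bound with p=6, q=1.2:
  ||f||_p = (integral x^60 dx)^(1/6) = (1/61)^(1/6) = 0.504017
  ||g||_q = (integral x^3.6 dx)^(1/1.2) = (1/4.6)^(1/1.2) = 0.280351
Step 3: Holder bound = ||f||_p * ||g||_q = 0.504017 * 0.280351 = 0.141302
Verification: 0.071429 <= 0.141302 (Holder holds)


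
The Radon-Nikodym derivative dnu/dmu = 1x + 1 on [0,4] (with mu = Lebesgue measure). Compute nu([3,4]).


nu(A) = integral_A (dnu/dmu) dmu = integral_3^4 (1x + 1) dx
Step 1: Antiderivative F(x) = (1/2)x^2 + 1x
Step 2: F(4) = (1/2)*4^2 + 1*4 = 8 + 4 = 12
Step 3: F(3) = (1/2)*3^2 + 1*3 = 4.5 + 3 = 7.5
Step 4: nu([3,4]) = F(4) - F(3) = 12 - 7.5 = 4.5


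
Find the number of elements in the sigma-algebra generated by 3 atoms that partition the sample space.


Each element of the sigma-algebra is a union of some subset of the 3 atoms.
The number of such subsets is 2^3 = 8.


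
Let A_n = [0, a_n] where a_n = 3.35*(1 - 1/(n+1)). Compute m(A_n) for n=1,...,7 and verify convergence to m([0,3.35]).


By continuity of measure from below: if A_n increases to A, then m(A_n) -> m(A).
Here A = [0, 3.35], so m(A) = 3.35
Step 1: a_1 = 3.35*(1 - 1/2) = 1.675, m(A_1) = 1.675
Step 2: a_2 = 3.35*(1 - 1/3) = 2.2333, m(A_2) = 2.2333
Step 3: a_3 = 3.35*(1 - 1/4) = 2.5125, m(A_3) = 2.5125
Step 4: a_4 = 3.35*(1 - 1/5) = 2.68, m(A_4) = 2.68
Step 5: a_5 = 3.35*(1 - 1/6) = 2.7917, m(A_5) = 2.7917
Step 6: a_6 = 3.35*(1 - 1/7) = 2.8714, m(A_6) = 2.8714
Step 7: a_7 = 3.35*(1 - 1/8) = 2.9312, m(A_7) = 2.9312
Limit: m(A_n) -> m([0,3.35]) = 3.35


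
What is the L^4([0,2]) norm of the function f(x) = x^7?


Step 1: ||f||_4 = (integral_0^2 |x^7|^4 dx)^(1/4)
     = (integral_0^2 x^28 dx)^(1/4)
Step 2: integral_0^2 x^28 dx = [x^29/(29)] from 0 to 2 = 2^29/29
     = 536870912/29 = 1.851279e+07
Step 3: ||f||_4 = (1.851279e+07)^(1/4) = 65.594582


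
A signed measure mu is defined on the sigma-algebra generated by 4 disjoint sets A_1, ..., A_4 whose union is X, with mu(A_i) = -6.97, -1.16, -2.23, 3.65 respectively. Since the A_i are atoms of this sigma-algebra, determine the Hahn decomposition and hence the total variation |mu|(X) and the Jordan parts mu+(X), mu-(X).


Step 1: Every measurable set is a union of atoms (the cells / points), so a Hahn decomposition is
  obtained by grouping atoms by sign: P = union of atoms with mu > 0, N = union of the remaining atoms.
  Atoms in P (indices): 4;  atoms in N (indices): 1, 2, 3
  Positive values: 3.65
  Negative values: -6.97, -1.16, -2.23
Step 2: mu+(X) = mu(P) = sum of positive atom values = 3.65
Step 3: mu-(X) = -mu(N) = sum of |negative atom values| = 10.36
Step 4: |mu|(X) = mu+(X) + mu-(X) = 3.65 + 10.36 = 14.01


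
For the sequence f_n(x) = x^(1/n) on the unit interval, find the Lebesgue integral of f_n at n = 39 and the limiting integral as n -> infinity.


At n = 39: f_39(x) = x^(1/39).
Step 1: integral(x^(1/39), 0, 1) = [x^(1/39+1) / (1/39+1)] from 0 to 1
     = 1 / (1/39 + 1) = 1 / ((39+1)/39) = 39/(39+1)
     = 39/40 = 0.975
Step 2: As n -> infinity, f_n(x) = x^(1/n) -> 1 for x in (0,1], and f_n is increasing in n.
By MCT, lim_n integral(f_n) = integral(lim_n f_n) = integral(1, 0, 1) = 1.
Step 3: Verify convergence: 39/40 = 0.975 -> 1


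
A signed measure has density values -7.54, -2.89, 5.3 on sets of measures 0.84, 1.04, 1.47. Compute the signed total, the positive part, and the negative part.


Step 1: Compute signed measure on each set:
  Set 1: -7.54 * 0.84 = -6.3336
  Set 2: -2.89 * 1.04 = -3.0056
  Set 3: 5.3 * 1.47 = 7.791
Step 2: Total signed measure = (-6.3336) + (-3.0056) + (7.791)
     = -1.5482
Step 3: Positive part mu+(X) = sum of positive contributions = 7.791
Step 4: Negative part mu-(X) = |sum of negative contributions| = 9.3392


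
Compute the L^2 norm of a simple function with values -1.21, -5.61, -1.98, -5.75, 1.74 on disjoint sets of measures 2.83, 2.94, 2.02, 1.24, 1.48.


Step 1: Compute |f_i|^2 for each value:
  |-1.21|^2 = 1.4641
  |-5.61|^2 = 31.4721
  |-1.98|^2 = 3.9204
  |-5.75|^2 = 33.0625
  |1.74|^2 = 3.0276
Step 2: Multiply by measures and sum:
  1.4641 * 2.83 = 4.143403
  31.4721 * 2.94 = 92.527974
  3.9204 * 2.02 = 7.919208
  33.0625 * 1.24 = 40.9975
  3.0276 * 1.48 = 4.480848
Sum = 4.143403 + 92.527974 + 7.919208 + 40.9975 + 4.480848 = 150.068933
Step 3: Take the p-th root:
||f||_2 = (150.068933)^(1/2) = 12.250263


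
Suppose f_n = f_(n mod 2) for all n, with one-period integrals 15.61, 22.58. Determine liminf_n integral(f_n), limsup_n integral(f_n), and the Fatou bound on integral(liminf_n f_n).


The sequence (integral(f_n)) is periodic with period 2, repeating the values 15.61, 22.58 indefinitely.
Step 1: For a periodic sequence, every tail (a_m, a_(m+1), ...) contains all 2 period values infinitely often.
Step 2: Hence inf of every tail = min of the period values = min(15.61, 22.58) = 15.61.
        liminf_n integral(f_n) = sup over m of (inf of tail from m) = 15.61.
Step 3: Similarly sup of every tail = max of the period values = 22.58.
        limsup_n integral(f_n) = 22.58.
Step 4: Fatou's lemma: integral(liminf_n f_n) <= liminf_n integral(f_n) = 15.61.
        So the integral of the pointwise liminf is at most 15.61.


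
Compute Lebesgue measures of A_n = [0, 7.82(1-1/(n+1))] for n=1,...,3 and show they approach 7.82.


By continuity of measure from below: if A_n increases to A, then m(A_n) -> m(A).
Here A = [0, 7.82], so m(A) = 7.82
Step 1: a_1 = 7.82*(1 - 1/2) = 3.91, m(A_1) = 3.91
Step 2: a_2 = 7.82*(1 - 1/3) = 5.2133, m(A_2) = 5.2133
Step 3: a_3 = 7.82*(1 - 1/4) = 5.865, m(A_3) = 5.865
Limit: m(A_n) -> m([0,7.82]) = 7.82


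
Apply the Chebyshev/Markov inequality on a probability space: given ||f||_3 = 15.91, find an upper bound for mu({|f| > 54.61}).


Chebyshev/Markov inequality: mu(|f| > eps) <= (||f||_p / eps)^p
Step 1: ||f||_3 / eps = 15.91 / 54.61 = 0.291339
Step 2: Raise to power p = 3:
  (0.291339)^3 = 0.024728
Step 3: Therefore mu(|f| > 54.61) <= 0.024728


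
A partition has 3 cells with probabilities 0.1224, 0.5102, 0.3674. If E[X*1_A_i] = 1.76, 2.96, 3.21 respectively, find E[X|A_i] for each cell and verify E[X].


For each cell A_i: E[X|A_i] = E[X*1_A_i] / P(A_i)
Step 1: E[X|A_1] = 1.76 / 0.1224 = 14.379085
Step 2: E[X|A_2] = 2.96 / 0.5102 = 5.801646
Step 3: E[X|A_3] = 3.21 / 0.3674 = 8.737071
Verification: E[X] = sum E[X*1_A_i] = 1.76 + 2.96 + 3.21 = 7.93


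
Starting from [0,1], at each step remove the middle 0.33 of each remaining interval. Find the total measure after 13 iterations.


Step 1: At each step, fraction remaining = 1 - 0.33 = 0.67
Step 2: After 13 steps, measure = (0.67)^13
Result = 0.005482


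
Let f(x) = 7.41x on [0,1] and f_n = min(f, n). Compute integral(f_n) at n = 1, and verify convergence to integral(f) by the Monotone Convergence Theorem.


f(x) = 7.41x on [0,1]; f_n(x) = min(7.41x, n). At n = 1:
Step 1: f(x) reaches 1 at x = 1/7.41 = 0.134953
Step 2: integral(f_1) = integral(7.41x, 0, 0.134953) + integral(1, 0.134953, 1)
       = 7.41*0.134953^2/2 + 1*(1 - 0.134953)
       = 0.067476 + 0.865047
       = 0.932524
Step 3: As n -> infinity, f_n increases to f, so by MCT integral(f_n) -> integral(f) = 7.41/2 = 3.705.
Convergence: integral(f_1) = 0.932524 -> 3.705 as n -> infinity


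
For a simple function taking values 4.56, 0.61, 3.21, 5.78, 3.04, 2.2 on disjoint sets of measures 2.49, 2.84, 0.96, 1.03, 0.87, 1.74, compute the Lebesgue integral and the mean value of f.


Step 1: Integral = sum(value_i * measure_i)
= 4.56*2.49 + 0.61*2.84 + 3.21*0.96 + 5.78*1.03 + 3.04*0.87 + 2.2*1.74
= 11.3544 + 1.7324 + 3.0816 + 5.9534 + 2.6448 + 3.828
= 28.5946
Step 2: Total measure of domain = 2.49 + 2.84 + 0.96 + 1.03 + 0.87 + 1.74 = 9.93
Step 3: Average value = 28.5946 / 9.93 = 2.879617


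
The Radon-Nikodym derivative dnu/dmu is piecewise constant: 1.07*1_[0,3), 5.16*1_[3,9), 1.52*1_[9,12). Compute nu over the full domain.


Integrate each piece of the Radon-Nikodym derivative:
Step 1: integral_0^3 1.07 dx = 1.07*(3-0) = 1.07*3 = 3.21
Step 2: integral_3^9 5.16 dx = 5.16*(9-3) = 5.16*6 = 30.96
Step 3: integral_9^12 1.52 dx = 1.52*(12-9) = 1.52*3 = 4.56
Total: 3.21 + 30.96 + 4.56 = 38.73


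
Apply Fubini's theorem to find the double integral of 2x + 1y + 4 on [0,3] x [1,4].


By Fubini, integrate in x first, then y.
Step 1: Fix y, integrate over x in [0,3]:
  integral(2x + 1y + 4, x=0..3)
  = 2*(3^2 - 0^2)/2 + (1y + 4)*(3 - 0)
  = 9 + (1y + 4)*3
  = 9 + 3y + 12
  = 21 + 3y
Step 2: Integrate over y in [1,4]:
  integral(21 + 3y, y=1..4)
  = 21*3 + 3*(4^2 - 1^2)/2
  = 63 + 22.5
  = 85.5


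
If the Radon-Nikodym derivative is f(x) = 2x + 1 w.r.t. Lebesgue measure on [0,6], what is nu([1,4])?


nu(A) = integral_A (dnu/dmu) dmu = integral_1^4 (2x + 1) dx
Step 1: Antiderivative F(x) = (2/2)x^2 + 1x
Step 2: F(4) = (2/2)*4^2 + 1*4 = 16 + 4 = 20
Step 3: F(1) = (2/2)*1^2 + 1*1 = 1 + 1 = 2
Step 4: nu([1,4]) = F(4) - F(1) = 20 - 2 = 18


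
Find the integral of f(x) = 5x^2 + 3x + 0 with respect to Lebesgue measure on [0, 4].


The Lebesgue integral of a Riemann-integrable function agrees with the Riemann integral.
Antiderivative F(x) = (5/3)x^3 + (3/2)x^2 + 0x
F(4) = (5/3)*4^3 + (3/2)*4^2 + 0*4
     = (5/3)*64 + (3/2)*16 + 0*4
     = 106.666667 + 24 + 0
     = 130.666667
F(0) = 0.0
Integral = F(4) - F(0) = 130.666667 - 0.0 = 130.666667


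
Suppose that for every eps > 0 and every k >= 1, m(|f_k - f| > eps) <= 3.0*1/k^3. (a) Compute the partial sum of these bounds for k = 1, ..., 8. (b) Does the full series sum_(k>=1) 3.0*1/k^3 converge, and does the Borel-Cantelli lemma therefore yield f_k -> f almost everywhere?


Step 1: List the terms 3.0*1/k^3 for k = 1 to 8:
  k=1: 3
  k=2: 0.375
  k=3: 0.111111
  k=4: 0.046875
  k=5: 0.024
  k=6: 0.013889
  k=7: 0.008746
  k=8: 0.005859
Step 2: Partial sum = 3 + 0.375 + 0.111111 + 0.046875 + 0.024 + 0.013889 + 0.008746 + 0.005859
     = 3.585481
Step 3: The full series sum_(k>=1) 3.0*1/k^3 converges (p-series with p = 3 > 1; a constant multiple of a convergent series converges).
Step 4: Fix eps > 0. Since sum_k m(|f_k - f| > eps) < infinity, the Borel-Cantelli lemma gives
        m(limsup_k {|f_k - f| > eps}) = 0, i.e. for a.e. x, |f_k(x) - f(x)| <= eps for all large k.
        Applying this with eps = 1/j for j = 1, 2, ... and intersecting the countably many full-measure sets,
        for a.e. x we get limsup_k |f_k(x) - f(x)| <= 1/j for every j, hence f_k -> f almost everywhere.
Conclusion: series converges; Borel-Cantelli yields f_k -> f a.e.


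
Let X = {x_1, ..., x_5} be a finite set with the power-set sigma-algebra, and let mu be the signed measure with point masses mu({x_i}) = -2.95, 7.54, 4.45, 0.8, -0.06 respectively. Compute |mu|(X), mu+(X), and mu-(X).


Step 1: Every measurable set is a union of atoms (the cells / points), so a Hahn decomposition is
  obtained by grouping atoms by sign: P = union of atoms with mu > 0, N = union of the remaining atoms.
  Atoms in P (indices): 2, 3, 4;  atoms in N (indices): 1, 5
  Positive values: 7.54, 4.45, 0.8
  Negative values: -2.95, -0.06
Step 2: mu+(X) = mu(P) = sum of positive atom values = 12.79
Step 3: mu-(X) = -mu(N) = sum of |negative atom values| = 3.01
Step 4: |mu|(X) = mu+(X) + mu-(X) = 12.79 + 3.01 = 15.8


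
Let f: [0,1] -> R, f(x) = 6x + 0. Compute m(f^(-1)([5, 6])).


f^(-1)([5, 6]) = {x : 5 <= 6x + 0 <= 6}
Solving: (5 - 0)/6 <= x <= (6 - 0)/6
= [0.833333, 1]
Intersecting with [0,1]: [0.833333, 1]
Measure = 1 - 0.833333 = 0.166667


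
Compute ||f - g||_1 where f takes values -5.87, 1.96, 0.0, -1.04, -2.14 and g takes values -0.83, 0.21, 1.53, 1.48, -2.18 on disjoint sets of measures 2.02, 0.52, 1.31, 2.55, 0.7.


Step 1: Compute differences f_i - g_i:
  -5.87 - -0.83 = -5.04
  1.96 - 0.21 = 1.75
  0.0 - 1.53 = -1.53
  -1.04 - 1.48 = -2.52
  -2.14 - -2.18 = 0.04
Step 2: Compute |diff|^1 * measure for each set:
  |-5.04|^1 * 2.02 = 5.04 * 2.02 = 10.1808
  |1.75|^1 * 0.52 = 1.75 * 0.52 = 0.91
  |-1.53|^1 * 1.31 = 1.53 * 1.31 = 2.0043
  |-2.52|^1 * 2.55 = 2.52 * 2.55 = 6.426
  |0.04|^1 * 0.7 = 0.04 * 0.7 = 0.028
Step 3: Sum = 19.5491
Step 4: ||f-g||_1 = (19.5491)^(1/1) = 19.5491


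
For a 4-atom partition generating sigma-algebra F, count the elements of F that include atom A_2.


Each element of F is a union of some subset S of the 4 atoms.
The element contains A_2 iff A_2 is in S.
So we count subsets S of {A_1,...,A_4} with A_2 in S: choose freely among the other 3 atoms.
Count = 2^(4-1) = 2^3 = 8.


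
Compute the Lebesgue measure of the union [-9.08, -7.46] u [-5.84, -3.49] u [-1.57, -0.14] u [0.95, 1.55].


For pairwise disjoint intervals, m(union) = sum of lengths.
= (-7.46 - -9.08) + (-3.49 - -5.84) + (-0.14 - -1.57) + (1.55 - 0.95)
= 1.62 + 2.35 + 1.43 + 0.6
= 6


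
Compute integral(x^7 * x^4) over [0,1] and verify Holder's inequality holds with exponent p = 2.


Step 1: Exact integral of f*g = integral(x^11, 0, 1) = 1/12
     = 0.083333
Step 2: Holder bound with p=2, q=2:
  ||f||_p = (integral x^14 dx)^(1/2) = (1/15)^(1/2) = 0.258199
  ||g||_q = (integral x^8 dx)^(1/2) = (1/9)^(1/2) = 0.333333
Step 3: Holder bound = ||f||_p * ||g||_q = 0.258199 * 0.333333 = 0.086066
Verification: 0.083333 <= 0.086066 (Holder holds)


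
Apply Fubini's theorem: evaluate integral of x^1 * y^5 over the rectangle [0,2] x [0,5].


By Fubini's theorem, the double integral factors as a product of single integrals:
Step 1: integral_0^2 x^1 dx = [x^2/2] from 0 to 2
     = 2^2/2 = 2
Step 2: integral_0^5 y^5 dy = [y^6/6] from 0 to 5
     = 5^6/6 = 2604.166667
Step 3: Double integral = 2 * 2604.166667 = 5208.333333


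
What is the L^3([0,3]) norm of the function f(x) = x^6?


Step 1: ||f||_3 = (integral_0^3 |x^6|^3 dx)^(1/3)
     = (integral_0^3 x^18 dx)^(1/3)
Step 2: integral_0^3 x^18 dx = [x^19/(19)] from 0 to 3 = 3^19/19
     = 1162261467/19 = 6.117166e+07
Step 3: ||f||_3 = (6.117166e+07)^(1/3) = 394.018621


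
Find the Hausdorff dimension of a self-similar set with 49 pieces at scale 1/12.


For a self-similar set with N copies scaled by 1/r:
dim_H = log(N)/log(r) = log(49)/log(12)
= 3.89182/2.484907
= 1.566184


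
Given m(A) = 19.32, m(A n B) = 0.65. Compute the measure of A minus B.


m(A \ B) = m(A) - m(A n B)
= 19.32 - 0.65
= 18.67


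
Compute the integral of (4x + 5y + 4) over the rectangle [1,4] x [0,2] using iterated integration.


By Fubini, integrate in x first, then y.
Step 1: Fix y, integrate over x in [1,4]:
  integral(4x + 5y + 4, x=1..4)
  = 4*(4^2 - 1^2)/2 + (5y + 4)*(4 - 1)
  = 30 + (5y + 4)*3
  = 30 + 15y + 12
  = 42 + 15y
Step 2: Integrate over y in [0,2]:
  integral(42 + 15y, y=0..2)
  = 42*2 + 15*(2^2 - 0^2)/2
  = 84 + 30
  = 114


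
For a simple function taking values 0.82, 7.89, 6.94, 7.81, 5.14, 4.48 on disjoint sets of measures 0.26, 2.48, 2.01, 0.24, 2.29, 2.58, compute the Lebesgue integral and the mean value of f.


Step 1: Integral = sum(value_i * measure_i)
= 0.82*0.26 + 7.89*2.48 + 6.94*2.01 + 7.81*0.24 + 5.14*2.29 + 4.48*2.58
= 0.2132 + 19.5672 + 13.9494 + 1.8744 + 11.7706 + 11.5584
= 58.9332
Step 2: Total measure of domain = 0.26 + 2.48 + 2.01 + 0.24 + 2.29 + 2.58 = 9.86
Step 3: Average value = 58.9332 / 9.86 = 5.976998


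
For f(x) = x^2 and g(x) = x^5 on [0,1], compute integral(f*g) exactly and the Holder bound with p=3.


Step 1: Exact integral of f*g = integral(x^7, 0, 1) = 1/8
     = 0.125
Step 2: Holder bound with p=3, q=1.5:
  ||f||_p = (integral x^6 dx)^(1/3) = (1/7)^(1/3) = 0.522758
  ||g||_q = (integral x^7.5 dx)^(1/1.5) = (1/8.5)^(1/1.5) = 0.240097
Step 3: Holder bound = ||f||_p * ||g||_q = 0.522758 * 0.240097 = 0.125513
Verification: 0.125 <= 0.125513 (Holder holds)


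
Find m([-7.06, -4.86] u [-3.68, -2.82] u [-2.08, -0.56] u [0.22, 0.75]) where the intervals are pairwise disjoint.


For pairwise disjoint intervals, m(union) = sum of lengths.
= (-4.86 - -7.06) + (-2.82 - -3.68) + (-0.56 - -2.08) + (0.75 - 0.22)
= 2.2 + 0.86 + 1.52 + 0.53
= 5.11


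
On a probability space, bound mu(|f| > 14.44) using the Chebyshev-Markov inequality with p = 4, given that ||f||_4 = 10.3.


Chebyshev/Markov inequality: mu(|f| > eps) <= (||f||_p / eps)^p
Step 1: ||f||_4 / eps = 10.3 / 14.44 = 0.713296
Step 2: Raise to power p = 4:
  (0.713296)^4 = 0.258869
Step 3: Therefore mu(|f| > 14.44) <= 0.258869


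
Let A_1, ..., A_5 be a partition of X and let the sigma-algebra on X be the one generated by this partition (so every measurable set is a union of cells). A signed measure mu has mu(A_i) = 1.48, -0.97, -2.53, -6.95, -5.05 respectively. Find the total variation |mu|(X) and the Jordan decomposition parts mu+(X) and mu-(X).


Step 1: Every measurable set is a union of atoms (the cells / points), so a Hahn decomposition is
  obtained by grouping atoms by sign: P = union of atoms with mu > 0, N = union of the remaining atoms.
  Atoms in P (indices): 1;  atoms in N (indices): 2, 3, 4, 5
  Positive values: 1.48
  Negative values: -0.97, -2.53, -6.95, -5.05
Step 2: mu+(X) = mu(P) = sum of positive atom values = 1.48
Step 3: mu-(X) = -mu(N) = sum of |negative atom values| = 15.5
Step 4: |mu|(X) = mu+(X) + mu-(X) = 1.48 + 15.5 = 16.98


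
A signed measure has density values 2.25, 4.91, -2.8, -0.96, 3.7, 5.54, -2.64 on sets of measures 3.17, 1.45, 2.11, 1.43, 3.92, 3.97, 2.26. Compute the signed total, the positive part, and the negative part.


Step 1: Compute signed measure on each set:
  Set 1: 2.25 * 3.17 = 7.1325
  Set 2: 4.91 * 1.45 = 7.1195
  Set 3: -2.8 * 2.11 = -5.908
  Set 4: -0.96 * 1.43 = -1.3728
  Set 5: 3.7 * 3.92 = 14.504
  Set 6: 5.54 * 3.97 = 21.9938
  Set 7: -2.64 * 2.26 = -5.9664
Step 2: Total signed measure = (7.1325) + (7.1195) + (-5.908) + (-1.3728) + (14.504) + (21.9938) + (-5.9664)
     = 37.5026
Step 3: Positive part mu+(X) = sum of positive contributions = 50.7498
Step 4: Negative part mu-(X) = |sum of negative contributions| = 13.2472


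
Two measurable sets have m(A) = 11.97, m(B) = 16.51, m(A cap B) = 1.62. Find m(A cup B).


By inclusion-exclusion: m(A u B) = m(A) + m(B) - m(A n B)
= 11.97 + 16.51 - 1.62
= 26.86


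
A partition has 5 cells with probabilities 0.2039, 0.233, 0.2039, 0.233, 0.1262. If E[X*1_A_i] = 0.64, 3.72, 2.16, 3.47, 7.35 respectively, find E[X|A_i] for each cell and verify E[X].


For each cell A_i: E[X|A_i] = E[X*1_A_i] / P(A_i)
Step 1: E[X|A_1] = 0.64 / 0.2039 = 3.138794
Step 2: E[X|A_2] = 3.72 / 0.233 = 15.965665
Step 3: E[X|A_3] = 2.16 / 0.2039 = 10.593428
Step 4: E[X|A_4] = 3.47 / 0.233 = 14.892704
Step 5: E[X|A_5] = 7.35 / 0.1262 = 58.240887
Verification: E[X] = sum E[X*1_A_i] = 0.64 + 3.72 + 2.16 + 3.47 + 7.35 = 17.34


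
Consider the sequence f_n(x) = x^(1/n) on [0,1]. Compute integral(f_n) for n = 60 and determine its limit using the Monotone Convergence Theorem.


At n = 60: f_60(x) = x^(1/60).
Step 1: integral(x^(1/60), 0, 1) = [x^(1/60+1) / (1/60+1)] from 0 to 1
     = 1 / (1/60 + 1) = 1 / ((60+1)/60) = 60/(60+1)
     = 60/61 = 0.983607
Step 2: As n -> infinity, f_n(x) = x^(1/n) -> 1 for x in (0,1], and f_n is increasing in n.
By MCT, lim_n integral(f_n) = integral(lim_n f_n) = integral(1, 0, 1) = 1.
Step 3: Verify convergence: 60/61 = 0.983607 -> 1


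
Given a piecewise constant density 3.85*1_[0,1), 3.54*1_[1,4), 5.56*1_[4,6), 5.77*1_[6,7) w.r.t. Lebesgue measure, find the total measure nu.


Integrate each piece of the Radon-Nikodym derivative:
Step 1: integral_0^1 3.85 dx = 3.85*(1-0) = 3.85*1 = 3.85
Step 2: integral_1^4 3.54 dx = 3.54*(4-1) = 3.54*3 = 10.62
Step 3: integral_4^6 5.56 dx = 5.56*(6-4) = 5.56*2 = 11.12
Step 4: integral_6^7 5.77 dx = 5.77*(7-6) = 5.77*1 = 5.77
Total: 3.85 + 10.62 + 11.12 + 5.77 = 31.36


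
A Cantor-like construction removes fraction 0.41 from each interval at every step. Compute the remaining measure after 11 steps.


Step 1: At each step, fraction remaining = 1 - 0.41 = 0.59
Step 2: After 11 steps, measure = (0.59)^11
Result = 0.003016


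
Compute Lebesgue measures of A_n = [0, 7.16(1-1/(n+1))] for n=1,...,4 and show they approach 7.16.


By continuity of measure from below: if A_n increases to A, then m(A_n) -> m(A).
Here A = [0, 7.16], so m(A) = 7.16
Step 1: a_1 = 7.16*(1 - 1/2) = 3.58, m(A_1) = 3.58
Step 2: a_2 = 7.16*(1 - 1/3) = 4.7733, m(A_2) = 4.7733
Step 3: a_3 = 7.16*(1 - 1/4) = 5.37, m(A_3) = 5.37
Step 4: a_4 = 7.16*(1 - 1/5) = 5.728, m(A_4) = 5.728
Limit: m(A_n) -> m([0,7.16]) = 7.16


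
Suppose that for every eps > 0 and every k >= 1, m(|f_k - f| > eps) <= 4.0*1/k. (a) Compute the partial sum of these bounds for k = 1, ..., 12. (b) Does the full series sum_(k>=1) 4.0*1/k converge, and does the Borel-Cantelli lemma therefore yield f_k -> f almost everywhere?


Step 1: List the terms 4.0*1/k for k = 1 to 12:
  k=1: 4
  k=2: 2
  k=3: 1.333333
  k=4: 1
  k=5: 0.8
  k=6: 0.666667
  k=7: 0.571429
  k=8: 0.5
  k=9: 0.444444
  k=10: 0.4
  k=11: 0.363636
  k=12: 0.333333
Step 2: Partial sum = 4 + 2 + 1.333333 + 1 + 0.8 + 0.666667 + 0.571429 + 0.5 + 0.444444 + 0.4 + 0.363636 + 0.333333
     = 12.412843
Step 3: The full series sum_(k>=1) 4.0*1/k diverges (harmonic series, p = 1; a nonzero constant multiple of a divergent series diverges).
Step 4: The (first) Borel-Cantelli lemma requires a summable sequence of measures, so it does not apply here;
        from this bound alone no conclusion about a.e. convergence can be drawn (convergence in measure still
        gives an a.e.-convergent subsequence, but not a.e. convergence of the whole sequence).
Conclusion: series diverges; Borel-Cantelli is inconclusive about a.e. convergence of f_k.


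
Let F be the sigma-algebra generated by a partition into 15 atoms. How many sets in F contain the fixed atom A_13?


Each element of F is a union of some subset S of the 15 atoms.
The element contains A_13 iff A_13 is in S.
So we count subsets S of {A_1,...,A_15} with A_13 in S: choose freely among the other 14 atoms.
Count = 2^(15-1) = 2^14 = 16384.


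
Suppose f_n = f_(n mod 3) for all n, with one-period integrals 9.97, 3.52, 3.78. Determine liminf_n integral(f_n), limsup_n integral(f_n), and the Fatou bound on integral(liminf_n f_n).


The sequence (integral(f_n)) is periodic with period 3, repeating the values 9.97, 3.52, 3.78 indefinitely.
Step 1: For a periodic sequence, every tail (a_m, a_(m+1), ...) contains all 3 period values infinitely often.
Step 2: Hence inf of every tail = min of the period values = min(9.97, 3.52, 3.78) = 3.52.
        liminf_n integral(f_n) = sup over m of (inf of tail from m) = 3.52.
Step 3: Similarly sup of every tail = max of the period values = 9.97.
        limsup_n integral(f_n) = 9.97.
Step 4: Fatou's lemma: integral(liminf_n f_n) <= liminf_n integral(f_n) = 3.52.
        So the integral of the pointwise liminf is at most 3.52.


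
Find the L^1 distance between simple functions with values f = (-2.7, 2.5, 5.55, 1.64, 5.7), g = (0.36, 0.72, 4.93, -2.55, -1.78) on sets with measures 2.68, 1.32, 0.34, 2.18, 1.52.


Step 1: Compute differences f_i - g_i:
  -2.7 - 0.36 = -3.06
  2.5 - 0.72 = 1.78
  5.55 - 4.93 = 0.62
  1.64 - -2.55 = 4.19
  5.7 - -1.78 = 7.48
Step 2: Compute |diff|^1 * measure for each set:
  |-3.06|^1 * 2.68 = 3.06 * 2.68 = 8.2008
  |1.78|^1 * 1.32 = 1.78 * 1.32 = 2.3496
  |0.62|^1 * 0.34 = 0.62 * 0.34 = 0.2108
  |4.19|^1 * 2.18 = 4.19 * 2.18 = 9.1342
  |7.48|^1 * 1.52 = 7.48 * 1.52 = 11.3696
Step 3: Sum = 31.265
Step 4: ||f-g||_1 = (31.265)^(1/1) = 31.265


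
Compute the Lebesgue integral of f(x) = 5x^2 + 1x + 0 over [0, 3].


The Lebesgue integral of a Riemann-integrable function agrees with the Riemann integral.
Antiderivative F(x) = (5/3)x^3 + (1/2)x^2 + 0x
F(3) = (5/3)*3^3 + (1/2)*3^2 + 0*3
     = (5/3)*27 + (1/2)*9 + 0*3
     = 45 + 4.5 + 0
     = 49.5
F(0) = 0.0
Integral = F(3) - F(0) = 49.5 - 0.0 = 49.5


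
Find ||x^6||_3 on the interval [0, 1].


Step 1: ||f||_3 = (integral_0^1 |x^6|^3 dx)^(1/3)
     = (integral_0^1 x^18 dx)^(1/3)
Step 2: integral_0^1 x^18 dx = [x^19/(19)] from 0 to 1 = 1^19/19
     = 1/19 = 0.052632
Step 3: ||f||_3 = (0.052632)^(1/3) = 0.374756


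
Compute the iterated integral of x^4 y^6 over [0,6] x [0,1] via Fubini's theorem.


By Fubini's theorem, the double integral factors as a product of single integrals:
Step 1: integral_0^6 x^4 dx = [x^5/5] from 0 to 6
     = 6^5/5 = 1555.2
Step 2: integral_0^1 y^6 dy = [y^7/7] from 0 to 1
     = 1^7/7 = 0.142857
Step 3: Double integral = 1555.2 * 0.142857 = 222.171429


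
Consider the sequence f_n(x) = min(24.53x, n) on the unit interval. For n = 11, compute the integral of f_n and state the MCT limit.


f(x) = 24.53x on [0,1]; f_n(x) = min(24.53x, n). At n = 11:
Step 1: f(x) reaches 11 at x = 11/24.53 = 0.44843
Step 2: integral(f_11) = integral(24.53x, 0, 0.44843) + integral(11, 0.44843, 1)
       = 24.53*0.44843^2/2 + 11*(1 - 0.44843)
       = 2.466368 + 6.067265
       = 8.533632
Step 3: As n -> infinity, f_n increases to f, so by MCT integral(f_n) -> integral(f) = 24.53/2 = 12.265.
Convergence: integral(f_11) = 8.533632 -> 12.265 as n -> infinity


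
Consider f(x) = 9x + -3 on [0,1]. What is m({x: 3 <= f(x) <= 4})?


f^(-1)([3, 4]) = {x : 3 <= 9x + -3 <= 4}
Solving: (3 - -3)/9 <= x <= (4 - -3)/9
= [0.666667, 0.777778]
Intersecting with [0,1]: [0.666667, 0.777778]
Measure = 0.777778 - 0.666667 = 0.111111


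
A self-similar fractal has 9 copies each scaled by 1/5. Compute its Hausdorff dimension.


For a self-similar set with N copies scaled by 1/r:
dim_H = log(N)/log(r) = log(9)/log(5)
= 2.197225/1.609438
= 1.365212


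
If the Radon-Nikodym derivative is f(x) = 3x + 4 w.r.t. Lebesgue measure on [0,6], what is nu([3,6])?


nu(A) = integral_A (dnu/dmu) dmu = integral_3^6 (3x + 4) dx
Step 1: Antiderivative F(x) = (3/2)x^2 + 4x
Step 2: F(6) = (3/2)*6^2 + 4*6 = 54 + 24 = 78
Step 3: F(3) = (3/2)*3^2 + 4*3 = 13.5 + 12 = 25.5
Step 4: nu([3,6]) = F(6) - F(3) = 78 - 25.5 = 52.5


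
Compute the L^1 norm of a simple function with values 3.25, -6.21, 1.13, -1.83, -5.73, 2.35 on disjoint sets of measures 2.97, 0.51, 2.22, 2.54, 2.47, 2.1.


Step 1: Compute |f_i|^1 for each value:
  |3.25|^1 = 3.25
  |-6.21|^1 = 6.21
  |1.13|^1 = 1.13
  |-1.83|^1 = 1.83
  |-5.73|^1 = 5.73
  |2.35|^1 = 2.35
Step 2: Multiply by measures and sum:
  3.25 * 2.97 = 9.6525
  6.21 * 0.51 = 3.1671
  1.13 * 2.22 = 2.5086
  1.83 * 2.54 = 4.6482
  5.73 * 2.47 = 14.1531
  2.35 * 2.1 = 4.935
Sum = 9.6525 + 3.1671 + 2.5086 + 4.6482 + 14.1531 + 4.935 = 39.0645
Step 3: Take the p-th root:
||f||_1 = (39.0645)^(1/1) = 39.0645


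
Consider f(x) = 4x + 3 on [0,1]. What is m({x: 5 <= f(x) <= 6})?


f^(-1)([5, 6]) = {x : 5 <= 4x + 3 <= 6}
Solving: (5 - 3)/4 <= x <= (6 - 3)/4
= [0.5, 0.75]
Intersecting with [0,1]: [0.5, 0.75]
Measure = 0.75 - 0.5 = 0.25


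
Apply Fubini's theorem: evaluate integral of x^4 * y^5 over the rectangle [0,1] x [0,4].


By Fubini's theorem, the double integral factors as a product of single integrals:
Step 1: integral_0^1 x^4 dx = [x^5/5] from 0 to 1
     = 1^5/5 = 0.2
Step 2: integral_0^4 y^5 dy = [y^6/6] from 0 to 4
     = 4^6/6 = 682.666667
Step 3: Double integral = 0.2 * 682.666667 = 136.533333


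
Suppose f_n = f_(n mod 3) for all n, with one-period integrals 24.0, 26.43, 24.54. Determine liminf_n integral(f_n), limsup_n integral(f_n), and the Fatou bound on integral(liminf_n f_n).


The sequence (integral(f_n)) is periodic with period 3, repeating the values 24.0, 26.43, 24.54 indefinitely.
Step 1: For a periodic sequence, every tail (a_m, a_(m+1), ...) contains all 3 period values infinitely often.
Step 2: Hence inf of every tail = min of the period values = min(24.0, 26.43, 24.54) = 24.
        liminf_n integral(f_n) = sup over m of (inf of tail from m) = 24.
Step 3: Similarly sup of every tail = max of the period values = 26.43.
        limsup_n integral(f_n) = 26.43.
Step 4: Fatou's lemma: integral(liminf_n f_n) <= liminf_n integral(f_n) = 24.
        So the integral of the pointwise liminf is at most 24.


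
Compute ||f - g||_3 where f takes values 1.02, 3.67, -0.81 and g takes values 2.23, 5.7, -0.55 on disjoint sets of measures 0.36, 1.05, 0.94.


Step 1: Compute differences f_i - g_i:
  1.02 - 2.23 = -1.21
  3.67 - 5.7 = -2.03
  -0.81 - -0.55 = -0.26
Step 2: Compute |diff|^3 * measure for each set:
  |-1.21|^3 * 0.36 = 1.771561 * 0.36 = 0.637762
  |-2.03|^3 * 1.05 = 8.365427 * 1.05 = 8.783698
  |-0.26|^3 * 0.94 = 0.017576 * 0.94 = 0.016521
Step 3: Sum = 9.437982
Step 4: ||f-g||_3 = (9.437982)^(1/3) = 2.113293


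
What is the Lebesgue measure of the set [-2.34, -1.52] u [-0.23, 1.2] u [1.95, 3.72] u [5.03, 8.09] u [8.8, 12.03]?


For pairwise disjoint intervals, m(union) = sum of lengths.
= (-1.52 - -2.34) + (1.2 - -0.23) + (3.72 - 1.95) + (8.09 - 5.03) + (12.03 - 8.8)
= 0.82 + 1.43 + 1.77 + 3.06 + 3.23
= 10.31


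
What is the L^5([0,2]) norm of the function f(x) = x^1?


Step 1: ||f||_5 = (integral_0^2 |x^1|^5 dx)^(1/5)
     = (integral_0^2 x^5 dx)^(1/5)
Step 2: integral_0^2 x^5 dx = [x^6/(6)] from 0 to 2 = 2^6/6
     = 64/6 = 10.666667
Step 3: ||f||_5 = (10.666667)^(1/5) = 1.605483


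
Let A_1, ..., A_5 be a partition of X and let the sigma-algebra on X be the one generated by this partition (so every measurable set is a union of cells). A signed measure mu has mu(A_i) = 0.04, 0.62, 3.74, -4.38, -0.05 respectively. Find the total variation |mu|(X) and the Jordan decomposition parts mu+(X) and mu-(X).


Step 1: Every measurable set is a union of atoms (the cells / points), so a Hahn decomposition is
  obtained by grouping atoms by sign: P = union of atoms with mu > 0, N = union of the remaining atoms.
  Atoms in P (indices): 1, 2, 3;  atoms in N (indices): 4, 5
  Positive values: 0.04, 0.62, 3.74
  Negative values: -4.38, -0.05
Step 2: mu+(X) = mu(P) = sum of positive atom values = 4.4
Step 3: mu-(X) = -mu(N) = sum of |negative atom values| = 4.43
Step 4: |mu|(X) = mu+(X) + mu-(X) = 4.4 + 4.43 = 8.83


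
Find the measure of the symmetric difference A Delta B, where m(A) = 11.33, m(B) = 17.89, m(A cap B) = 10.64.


m(A Delta B) = m(A) + m(B) - 2*m(A n B)
= 11.33 + 17.89 - 2*10.64
= 11.33 + 17.89 - 21.28
= 7.94


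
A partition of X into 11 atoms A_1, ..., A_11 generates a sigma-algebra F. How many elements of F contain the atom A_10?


Each element of F is a union of some subset S of the 11 atoms.
The element contains A_10 iff A_10 is in S.
So we count subsets S of {A_1,...,A_11} with A_10 in S: choose freely among the other 10 atoms.
Count = 2^(11-1) = 2^10 = 1024.


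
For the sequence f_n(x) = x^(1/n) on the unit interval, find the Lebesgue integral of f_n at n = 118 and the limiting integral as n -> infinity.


At n = 118: f_118(x) = x^(1/118).
Step 1: integral(x^(1/118), 0, 1) = [x^(1/118+1) / (1/118+1)] from 0 to 1
     = 1 / (1/118 + 1) = 1 / ((118+1)/118) = 118/(118+1)
     = 118/119 = 0.991597
Step 2: As n -> infinity, f_n(x) = x^(1/n) -> 1 for x in (0,1], and f_n is increasing in n.
By MCT, lim_n integral(f_n) = integral(lim_n f_n) = integral(1, 0, 1) = 1.
Step 3: Verify convergence: 118/119 = 0.991597 -> 1


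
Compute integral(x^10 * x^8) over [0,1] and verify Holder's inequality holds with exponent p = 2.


Step 1: Exact integral of f*g = integral(x^18, 0, 1) = 1/19
     = 0.052632
Step 2: Holder bound with p=2, q=2:
  ||f||_p = (integral x^20 dx)^(1/2) = (1/21)^(1/2) = 0.218218
  ||g||_q = (integral x^16 dx)^(1/2) = (1/17)^(1/2) = 0.242536
Step 3: Holder bound = ||f||_p * ||g||_q = 0.218218 * 0.242536 = 0.052926
Verification: 0.052632 <= 0.052926 (Holder holds)


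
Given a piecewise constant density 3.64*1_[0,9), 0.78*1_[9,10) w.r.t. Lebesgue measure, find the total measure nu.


Integrate each piece of the Radon-Nikodym derivative:
Step 1: integral_0^9 3.64 dx = 3.64*(9-0) = 3.64*9 = 32.76
Step 2: integral_9^10 0.78 dx = 0.78*(10-9) = 0.78*1 = 0.78
Total: 32.76 + 0.78 = 33.54


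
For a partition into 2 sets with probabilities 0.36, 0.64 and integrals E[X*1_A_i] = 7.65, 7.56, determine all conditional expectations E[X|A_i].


For each cell A_i: E[X|A_i] = E[X*1_A_i] / P(A_i)
Step 1: E[X|A_1] = 7.65 / 0.36 = 21.25
Step 2: E[X|A_2] = 7.56 / 0.64 = 11.8125
Verification: E[X] = sum E[X*1_A_i] = 7.65 + 7.56 = 15.21


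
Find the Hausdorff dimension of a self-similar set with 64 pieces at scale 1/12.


For a self-similar set with N copies scaled by 1/r:
dim_H = log(N)/log(r) = log(64)/log(12)
= 4.158883/2.484907
= 1.673658


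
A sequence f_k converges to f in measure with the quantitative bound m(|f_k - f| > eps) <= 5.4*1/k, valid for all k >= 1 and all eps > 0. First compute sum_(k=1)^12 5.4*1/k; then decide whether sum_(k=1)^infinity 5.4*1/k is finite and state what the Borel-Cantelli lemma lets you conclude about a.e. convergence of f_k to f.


Step 1: List the terms 5.4*1/k for k = 1 to 12:
  k=1: 5.4
  k=2: 2.7
  k=3: 1.8
  k=4: 1.35
  k=5: 1.08
  k=6: 0.9
  k=7: 0.771429
  k=8: 0.675
  k=9: 0.6
  k=10: 0.54
  k=11: 0.490909
  k=12: 0.45
Step 2: Partial sum = 5.4 + 2.7 + 1.8 + 1.35 + 1.08 + 0.9 + 0.771429 + 0.675 + 0.6 + 0.54 + 0.490909 + 0.45
     = 16.757338
Step 3: The full series sum_(k>=1) 5.4*1/k diverges (harmonic series, p = 1; a nonzero constant multiple of a divergent series diverges).
Step 4: The (first) Borel-Cantelli lemma requires a summable sequence of measures, so it does not apply here;
        from this bound alone no conclusion about a.e. convergence can be drawn (convergence in measure still
        gives an a.e.-convergent subsequence, but not a.e. convergence of the whole sequence).
Conclusion: series diverges; Borel-Cantelli is inconclusive about a.e. convergence of f_k.


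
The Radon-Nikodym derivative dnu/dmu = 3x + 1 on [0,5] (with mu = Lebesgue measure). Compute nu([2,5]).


nu(A) = integral_A (dnu/dmu) dmu = integral_2^5 (3x + 1) dx
Step 1: Antiderivative F(x) = (3/2)x^2 + 1x
Step 2: F(5) = (3/2)*5^2 + 1*5 = 37.5 + 5 = 42.5
Step 3: F(2) = (3/2)*2^2 + 1*2 = 6 + 2 = 8
Step 4: nu([2,5]) = F(5) - F(2) = 42.5 - 8 = 34.5


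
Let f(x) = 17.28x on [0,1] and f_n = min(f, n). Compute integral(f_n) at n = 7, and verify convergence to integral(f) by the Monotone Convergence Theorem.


f(x) = 17.28x on [0,1]; f_n(x) = min(17.28x, n). At n = 7:
Step 1: f(x) reaches 7 at x = 7/17.28 = 0.405093
Step 2: integral(f_7) = integral(17.28x, 0, 0.405093) + integral(7, 0.405093, 1)
       = 17.28*0.405093^2/2 + 7*(1 - 0.405093)
       = 1.417824 + 4.164352
       = 5.582176
Step 3: As n -> infinity, f_n increases to f, so by MCT integral(f_n) -> integral(f) = 17.28/2 = 8.64.
Convergence: integral(f_7) = 5.582176 -> 8.64 as n -> infinity


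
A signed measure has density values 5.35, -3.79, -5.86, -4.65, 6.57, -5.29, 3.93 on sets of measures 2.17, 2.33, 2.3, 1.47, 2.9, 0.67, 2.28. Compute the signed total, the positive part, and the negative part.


Step 1: Compute signed measure on each set:
  Set 1: 5.35 * 2.17 = 11.6095
  Set 2: -3.79 * 2.33 = -8.8307
  Set 3: -5.86 * 2.3 = -13.478
  Set 4: -4.65 * 1.47 = -6.8355
  Set 5: 6.57 * 2.9 = 19.053
  Set 6: -5.29 * 0.67 = -3.5443
  Set 7: 3.93 * 2.28 = 8.9604
Step 2: Total signed measure = (11.6095) + (-8.8307) + (-13.478) + (-6.8355) + (19.053) + (-3.5443) + (8.9604)
     = 6.9344
Step 3: Positive part mu+(X) = sum of positive contributions = 39.6229
Step 4: Negative part mu-(X) = |sum of negative contributions| = 32.6885


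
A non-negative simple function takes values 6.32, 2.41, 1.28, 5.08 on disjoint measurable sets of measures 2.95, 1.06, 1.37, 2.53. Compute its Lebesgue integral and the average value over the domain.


Step 1: Integral = sum(value_i * measure_i)
= 6.32*2.95 + 2.41*1.06 + 1.28*1.37 + 5.08*2.53
= 18.644 + 2.5546 + 1.7536 + 12.8524
= 35.8046
Step 2: Total measure of domain = 2.95 + 1.06 + 1.37 + 2.53 = 7.91
Step 3: Average value = 35.8046 / 7.91 = 4.526498


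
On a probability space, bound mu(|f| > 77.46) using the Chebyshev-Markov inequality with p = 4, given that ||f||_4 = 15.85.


Chebyshev/Markov inequality: mu(|f| > eps) <= (||f||_p / eps)^p
Step 1: ||f||_4 / eps = 15.85 / 77.46 = 0.204622
Step 2: Raise to power p = 4:
  (0.204622)^4 = 0.001753
Step 3: Therefore mu(|f| > 77.46) <= 0.001753


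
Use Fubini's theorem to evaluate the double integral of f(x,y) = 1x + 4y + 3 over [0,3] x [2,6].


By Fubini, integrate in x first, then y.
Step 1: Fix y, integrate over x in [0,3]:
  integral(1x + 4y + 3, x=0..3)
  = 1*(3^2 - 0^2)/2 + (4y + 3)*(3 - 0)
  = 4.5 + (4y + 3)*3
  = 4.5 + 12y + 9
  = 13.5 + 12y
Step 2: Integrate over y in [2,6]:
  integral(13.5 + 12y, y=2..6)
  = 13.5*4 + 12*(6^2 - 2^2)/2
  = 54 + 192
  = 246


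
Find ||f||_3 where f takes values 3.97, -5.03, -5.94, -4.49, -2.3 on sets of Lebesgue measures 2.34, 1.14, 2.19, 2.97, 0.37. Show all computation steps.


Step 1: Compute |f_i|^3 for each value:
  |3.97|^3 = 62.570773
  |-5.03|^3 = 127.263527
  |-5.94|^3 = 209.584584
  |-4.49|^3 = 90.518849
  |-2.3|^3 = 12.167
Step 2: Multiply by measures and sum:
  62.570773 * 2.34 = 146.415609
  127.263527 * 1.14 = 145.080421
  209.584584 * 2.19 = 458.990239
  90.518849 * 2.97 = 268.840982
  12.167 * 0.37 = 4.50179
Sum = 146.415609 + 145.080421 + 458.990239 + 268.840982 + 4.50179 = 1023.82904
Step 3: Take the p-th root:
||f||_3 = (1023.82904)^(1/3) = 10.078807
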